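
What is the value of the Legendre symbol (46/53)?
(46/53) = 46^{26} mod 53 = 1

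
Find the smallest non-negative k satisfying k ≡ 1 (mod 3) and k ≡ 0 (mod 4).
M = 3 × 4 = 12. M₁ = 4, y₁ ≡ 1 (mod 3). M₂ = 3, y₂ ≡ 3 (mod 4). k = 1×4×1 + 0×3×3 ≡ 4 (mod 12)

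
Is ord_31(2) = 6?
Powers of 2 mod 31: 2^1≡2, 2^2≡4, 2^3≡8, 2^4≡16, 2^5≡1. Already 2^5≡1, so the order is 5 < 6. No, the actual order is 5.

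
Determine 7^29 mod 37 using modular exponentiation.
By repeated squaring (mod 37): 7^{1}≡7, 7^{2}≡12, 7^{4}≡33, 7^{8}≡16, 7^{16}≡34. Then 7^{29} = 7^{16+8+4+1} ≡ 34 × 16 × 33 × 7 ≡ 12 (mod 37)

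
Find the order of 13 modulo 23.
Powers of 13 mod 23: 13^1≡13, 13^2≡8, 13^3≡12, 13^4≡18, 13^5≡4, 13^6≡6, 13^7≡9, 13^8≡2, 13^9≡3, 13^10≡16, 13^11≡1. Order = 11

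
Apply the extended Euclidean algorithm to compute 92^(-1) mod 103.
Extended GCD: 92(28) + 103(-25) = 1. So 92^(-1) ≡ 28 (mod 103). Verify: 92 × 28 = 2576 ≡ 1 (mod 103)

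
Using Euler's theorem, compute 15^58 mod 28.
By Euler: 15^{12} ≡ 1 mod 28 since gcd(15, 28) = 1. 58 = 4×12 + 10. So 15^{58} ≡ 15^{10} ≡ 1 mod 28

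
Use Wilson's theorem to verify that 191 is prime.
(190)! mod 191 = 190. Since this equals -1 mod 191, Wilson confirms 191 is prime.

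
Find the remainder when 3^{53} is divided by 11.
By Fermat: 3^{10} ≡ 1 mod 11. 53 = 5×10 + 3. So 3^{53} ≡ 3^{3} ≡ 5 mod 11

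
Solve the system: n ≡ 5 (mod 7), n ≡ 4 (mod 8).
M = 7 × 8 = 56. M₁ = 8, y₁ ≡ 1 (mod 7). M₂ = 7, y₂ ≡ 7 (mod 8). n = 5×8×1 + 4×7×7 ≡ 12 (mod 56)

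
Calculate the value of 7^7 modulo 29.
By repeated squaring mod 29: 7^{1}≡7, 7^{2}≡20, 7^{4}≡23. Then 7^{7} = 7^{4+2+1} ≡ 23 × 20 × 7 ≡ 1 mod 29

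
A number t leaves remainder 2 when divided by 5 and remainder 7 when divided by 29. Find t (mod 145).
M = 5 × 29 = 145. M₁ = 29, y₁ ≡ 4 (mod 5). M₂ = 5, y₂ ≡ 6 (mod 29). t = 2×29×4 + 7×5×6 ≡ 7 (mod 145)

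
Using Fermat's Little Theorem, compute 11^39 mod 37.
By Fermat: 11^{36} ≡ 1 (mod 37). So 11^{39} = 11^{36} · 11^{3} ≡ 11^{3} ≡ 36 (mod 37)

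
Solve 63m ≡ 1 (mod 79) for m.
Since 79 is prime, by Fermat 63^(-1) ≡ 63^{77} ≡ 74 (mod 79). Verify: 63 × 74 = 4662 ≡ 1 (mod 79)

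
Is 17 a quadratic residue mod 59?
By Euler's criterion: 17^{29} ≡ 1 (mod 59). Since this equals 1, 17 is a QR.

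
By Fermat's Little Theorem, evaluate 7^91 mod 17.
By Fermat: 7^{16} ≡ 1 (mod 17). 91 = 5×16 + 11. So 7^{91} ≡ 7^{11} ≡ 14 (mod 17)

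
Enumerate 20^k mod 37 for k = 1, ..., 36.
20^1, 20^2, ..., 20^{36} mod 37: [20, 30, 8, 12, 18, 27, 22, 33, 31, 28, 5, 26, 2, 3, 23, 16, 24, 36, 17, 7, 29, 25, 19, 10, 15, 4, 6, 9, 32, 11, 35, 34, 14, 21, 13, 1]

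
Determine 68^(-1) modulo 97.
Since 97 is prime, by Fermat 68^(-1) ≡ 68^{95} ≡ 10 (mod 97). Verify: 68 × 10 = 680 ≡ 1 (mod 97)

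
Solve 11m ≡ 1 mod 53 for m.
Since 53 is prime, by Fermat 11^(-1) ≡ 11^{51} ≡ 29 mod 53. Verify: 11 × 29 = 319 ≡ 1 mod 53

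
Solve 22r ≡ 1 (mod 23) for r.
Since 23 is prime, by Fermat 22^(-1) ≡ 22^{21} ≡ 22 (mod 23). Verify: 22 × 22 = 484 ≡ 1 (mod 23)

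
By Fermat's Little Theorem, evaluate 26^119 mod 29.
By Fermat: 26^{28} ≡ 1 (mod 29). 119 = 4×28 + 7. So 26^{119} ≡ 26^{7} ≡ 17 (mod 29)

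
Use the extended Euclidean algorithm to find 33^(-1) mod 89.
Extended GCD: 33(27) + 89(-10) = 1. So 33^(-1) ≡ 27 (mod 89). Verify: 33 × 27 = 891 ≡ 1 (mod 89)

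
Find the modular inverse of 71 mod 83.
Since 83 is prime, by Fermat 71^(-1) ≡ 71^{81} ≡ 76 mod 83. Verify: 71 × 76 = 5396 ≡ 1 mod 83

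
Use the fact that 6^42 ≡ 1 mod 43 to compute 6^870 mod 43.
By Fermat: 6^{42} ≡ 1 mod 43. 870 ≡ 30 mod 42. So 6^{870} ≡ 6^{30} ≡ 1 mod 43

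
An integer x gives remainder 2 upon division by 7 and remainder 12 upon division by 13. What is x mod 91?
M = 7 × 13 = 91. M₁ = 13, y₁ ≡ 6 mod 7. M₂ = 7, y₂ ≡ 2 mod 13. x = 2×13×6 + 12×7×2 ≡ 51 mod 91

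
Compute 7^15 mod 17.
By repeated squaring mod 17: 7^{1}≡7, 7^{2}≡15, 7^{4}≡4, 7^{8}≡16. Then 7^{15} = 7^{8+4+2+1} ≡ 16 × 4 × 15 × 7 ≡ 5 mod 17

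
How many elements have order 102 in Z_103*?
Number of primitive roots mod 103 = φ(p-1) = φ(102) = 32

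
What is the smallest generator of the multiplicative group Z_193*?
g = 5. Powers: [5, 25, 125, 46, 37, 185, ...] generates all 192 non-zero residues.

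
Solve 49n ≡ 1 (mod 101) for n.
Since 101 is prime, by Fermat 49^(-1) ≡ 49^{99} ≡ 33 (mod 101). Verify: 49 × 33 = 1617 ≡ 1 (mod 101)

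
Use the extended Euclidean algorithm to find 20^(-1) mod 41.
Extended GCD: 20(-2) + 41(1) = 1. So 20^(-1) ≡ -2 ≡ 39 (mod 41). Verify: 20 × 39 = 780 ≡ 1 (mod 41)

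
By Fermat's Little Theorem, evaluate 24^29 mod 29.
By Fermat: 24^{28} ≡ 1 (mod 29). So 24^{29} = 24^{28} · 24^{1} ≡ 24^{1} ≡ 24 (mod 29)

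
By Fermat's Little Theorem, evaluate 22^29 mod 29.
By Fermat: 22^{28} ≡ 1 (mod 29). So 22^{29} = 22^{28} · 22^{1} ≡ 22^{1} ≡ 22 (mod 29)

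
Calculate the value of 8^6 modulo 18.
By repeated squaring mod 18: 8^{1}≡8, 8^{2}≡10, 8^{4}≡10. Then 8^{6} = 8^{4+2} ≡ 10 × 10 ≡ 10 mod 18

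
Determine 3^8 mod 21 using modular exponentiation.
By repeated squaring mod 21: 3^{1}≡3, 3^{2}≡9, 3^{4}≡18, 3^{8}≡9. So 3^{8} ≡ 9 mod 21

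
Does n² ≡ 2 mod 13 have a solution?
By Euler's criterion: 2^{6} ≡ 12 mod 13. Since this equals -1 (≡ 12), 2 is not a QR.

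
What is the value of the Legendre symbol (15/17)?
(15/17) = 15^{8} mod 17 = 1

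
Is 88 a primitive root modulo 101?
88^{25} ≡ 1 mod 101 and 25 < 100, so ord_101(88) = 25 ≠ 100 and 88 is not a primitive root.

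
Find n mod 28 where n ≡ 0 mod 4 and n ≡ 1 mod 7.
M = 4 × 7 = 28. M₁ = 7, y₁ ≡ 3 mod 4. M₂ = 4, y₂ ≡ 2 mod 7. n = 0×7×3 + 1×4×2 ≡ 8 mod 28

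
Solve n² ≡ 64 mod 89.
The square roots of 64 mod 89 are 8 and 81. Verify: 8² = 64 ≡ 64 mod 89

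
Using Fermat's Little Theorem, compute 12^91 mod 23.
By Fermat: 12^{22} ≡ 1 (mod 23). 91 = 4×22 + 3. So 12^{91} ≡ 12^{3} ≡ 3 (mod 23)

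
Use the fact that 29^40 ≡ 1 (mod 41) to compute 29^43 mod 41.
By Fermat: 29^{40} ≡ 1 (mod 41). So 29^{43} = 29^{40} · 29^{3} ≡ 29^{3} ≡ 35 (mod 41)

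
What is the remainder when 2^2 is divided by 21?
2^{2} = 4 ≡ 4 mod 21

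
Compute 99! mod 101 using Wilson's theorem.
(100)! = (99)! × (100) ≡ -1 mod 101. So (99)! ≡ -1 × (100)^(-1) ≡ (-1)×(-1) = 1 mod 101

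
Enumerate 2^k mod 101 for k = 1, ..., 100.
2^1, 2^2, ..., 2^{100} mod 101: [2, 4, 8, 16, 32, 64, 27, 54, 7, 14, 28, 56, 11, 22, 44, 88, 75, 49, 98, 95, 89, 77, 53, 5, 10, 20, 40, 80, 59, 17, 34, 68, 35, 70, 39, 78, 55, 9, 18, 36, 72, 43, 86, 71, 41, 82, 63, 25, 50, 100, 99, 97, 93, 85, 69, 37, 74, 47, 94, 87, 73, 45, 90, 79, 57, 13, 26, 52, 3, 6, 12, 24, 48, 96, 91, 81, 61, 21, 42, 84, 67, 33, 66, 31, 62, 23, 46, 92, 83, 65, 29, 58, 15, 30, 60, 19, 38, 76, 51, 1]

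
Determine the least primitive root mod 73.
g = 5. Powers: [5, 25, 52, 41, 59, 3, ...] generates all 72 non-zero residues.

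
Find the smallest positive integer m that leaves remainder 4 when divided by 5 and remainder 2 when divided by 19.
M = 5 × 19 = 95. M₁ = 19, y₁ ≡ 4 (mod 5). M₂ = 5, y₂ ≡ 4 (mod 19). m = 4×19×4 + 2×5×4 ≡ 59 (mod 95)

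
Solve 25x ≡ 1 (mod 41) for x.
Since 41 is prime, by Fermat 25^(-1) ≡ 25^{39} ≡ 23 (mod 41). Verify: 25 × 23 = 575 ≡ 1 (mod 41)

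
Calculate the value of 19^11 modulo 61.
By repeated squaring (mod 61): 19^{1}≡19, 19^{2}≡56, 19^{4}≡25, 19^{8}≡15. Then 19^{11} = 19^{8+2+1} ≡ 15 × 56 × 19 ≡ 39 (mod 61)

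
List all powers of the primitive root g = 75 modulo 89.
75^1, 75^2, ..., 75^{88} mod 89: [75, 18, 15, 57, 3, 47, 54, 45, 82, 9, 52, 73, 46, 68, 27, 67, 41, 49, 26, 81, 23, 34, 58, 78, 65, 69, 13, 85, 56, 17, 29, 39, 77, 79, 51, 87, 28, 53, 59, 64, 83, 84, 70, 88, 14, 71, 74, 32, 86, 42, 35, 44, 7, 80, 37, 16, 43, 21, 62, 22, 48, 40, 63, 8, 66, 55, 31, 11, 24, 20, 76, 4, 33, 72, 60, 50, 12, 10, 38, 2, 61, 36, 30, 25, 6, 5, 19, 1]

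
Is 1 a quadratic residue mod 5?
By Euler's criterion: 1^{2} ≡ 1 mod 5. Since this equals 1, 1 is a QR.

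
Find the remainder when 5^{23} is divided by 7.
By Fermat: 5^{6} ≡ 1 (mod 7). 23 = 3×6 + 5. So 5^{23} ≡ 5^{5} ≡ 3 (mod 7)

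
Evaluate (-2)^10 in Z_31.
By repeated squaring (mod 31): (-2)^{1}≡29, (-2)^{2}≡4, (-2)^{4}≡16, (-2)^{8}≡8. Then (-2)^{10} = (-2)^{8+2} ≡ 8 × 4 ≡ 1 (mod 31)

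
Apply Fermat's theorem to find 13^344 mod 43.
By Fermat: 13^{42} ≡ 1 mod 43. 344 ≡ 8 mod 42. So 13^{344} ≡ 13^{8} ≡ 38 mod 43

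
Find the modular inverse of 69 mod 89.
Since 89 is prime, by Fermat 69^(-1) ≡ 69^{87} ≡ 40 (mod 89). Verify: 69 × 40 = 2760 ≡ 1 (mod 89)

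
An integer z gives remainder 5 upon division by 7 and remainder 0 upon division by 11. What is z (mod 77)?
M = 7 × 11 = 77. M₁ = 11, y₁ ≡ 2 (mod 7). M₂ = 7, y₂ ≡ 8 (mod 11). z = 5×11×2 + 0×7×8 ≡ 33 (mod 77)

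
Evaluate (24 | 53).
(24/53) = 24^{26} mod 53 = 1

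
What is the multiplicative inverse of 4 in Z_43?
Since 43 is prime, by Fermat 4^(-1) ≡ 4^{41} ≡ 11 (mod 43). Verify: 4 × 11 = 44 ≡ 1 (mod 43)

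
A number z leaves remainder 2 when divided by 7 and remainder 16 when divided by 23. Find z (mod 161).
M = 7 × 23 = 161. M₁ = 23, y₁ ≡ 4 (mod 7). M₂ = 7, y₂ ≡ 10 (mod 23). z = 2×23×4 + 16×7×10 ≡ 16 (mod 161)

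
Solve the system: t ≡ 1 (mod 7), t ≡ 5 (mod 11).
M = 7 × 11 = 77. M₁ = 11, y₁ ≡ 2 (mod 7). M₂ = 7, y₂ ≡ 8 (mod 11). t = 1×11×2 + 5×7×8 ≡ 71 (mod 77)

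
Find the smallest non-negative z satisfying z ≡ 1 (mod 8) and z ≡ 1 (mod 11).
M = 8 × 11 = 88. M₁ = 11, y₁ ≡ 3 (mod 8). M₂ = 8, y₂ ≡ 7 (mod 11). z = 1×11×3 + 1×8×7 ≡ 1 (mod 88)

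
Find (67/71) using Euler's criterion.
(67/71) = 67^{35} mod 71 = -1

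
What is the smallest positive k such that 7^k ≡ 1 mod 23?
Powers of 7 mod 23: 7^1≡7, 7^2≡3, 7^3≡21, 7^4≡9, 7^5≡17, 7^6≡4, 7^7≡5, 7^8≡12, 7^9≡15, 7^10≡13, 7^11≡22, 7^12≡16, 7^13≡20, 7^14≡2, 7^15≡14, 7^16≡6, 7^17≡19, 7^18≡18, 7^19≡11, 7^20≡8, 7^21≡10, 7^22≡1. So the order of 7 is 22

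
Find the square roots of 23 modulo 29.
The square roots of 23 mod 29 are 20 and 9. Verify: 20² = 400 ≡ 23 (mod 29)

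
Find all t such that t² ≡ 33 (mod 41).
The square roots of 33 mod 41 are 19 and 22. Verify: 19² = 361 ≡ 33 (mod 41)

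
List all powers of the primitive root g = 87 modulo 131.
87^1, 87^2, ..., 87^{130} mod 131: [87, 102, 97, 55, 69, 108, 95, 12, 127, 45, 116, 5, 42, 117, 92, 13, 83, 16, 82, 60, 111, 94, 56, 25, 79, 61, 67, 65, 22, 80, 17, 38, 31, 77, 18, 125, 2, 43, 73, 63, 110, 7, 85, 59, 24, 123, 90, 101, 10, 84, 103, 53, 26, 35, 32, 33, 120, 91, 57, 112, 50, 27, 122, 3, 130, 44, 29, 34, 76, 62, 23, 36, 119, 4, 86, 15, 126, 89, 14, 39, 118, 48, 115, 49, 71, 20, 37, 75, 106, 52, 70, 64, 66, 109, 51, 114, 93, 100, 54, 113, 6, 129, 88, 58, 68, 21, 124, 46, 72, 107, 8, 41, 30, 121, 47, 28, 78, 105, 96, 99, 98, 11, 40, 74, 19, 81, 104, 9, 128, 1]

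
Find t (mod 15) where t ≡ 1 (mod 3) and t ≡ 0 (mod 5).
M = 3 × 5 = 15. M₁ = 5, y₁ ≡ 2 (mod 3). M₂ = 3, y₂ ≡ 2 (mod 5). t = 1×5×2 + 0×3×2 ≡ 10 (mod 15)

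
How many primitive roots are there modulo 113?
Number of primitive roots mod 113 = φ(p-1) = φ(112) = 48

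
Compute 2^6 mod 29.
By repeated squaring mod 29: 2^{1}≡2, 2^{2}≡4, 2^{4}≡16. Then 2^{6} = 2^{4+2} ≡ 16 × 4 ≡ 6 mod 29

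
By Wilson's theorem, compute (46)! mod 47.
By Wilson's theorem, (46)! ≡ -1 ≡ 46 mod 47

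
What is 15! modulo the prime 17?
(16)! = (15)! × (16) ≡ -1 (mod 17). So (15)! ≡ -1 × (16)^(-1) ≡ (-1)×(-1) = 1 (mod 17)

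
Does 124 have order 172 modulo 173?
124^{43} ≡ 1 mod 173 and 43 < 172, so ord_173(124) = 43 ≠ 172 and 124 is not a primitive root.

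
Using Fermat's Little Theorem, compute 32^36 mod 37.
By Fermat's Little Theorem, 32^{36} ≡ 1 (mod 37) since 37 is prime and gcd(32, 37) = 1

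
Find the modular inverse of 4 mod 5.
Since 5 is prime, by Fermat 4^(-1) ≡ 4^{3} ≡ 4 mod 5. Verify: 4 × 4 = 16 ≡ 1 mod 5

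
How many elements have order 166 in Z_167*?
A prime p has φ(p-1) primitive roots; here φ(166) = 82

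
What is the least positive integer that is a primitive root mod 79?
g = 3. For each prime q|78: 3^{39}≡78, 3^{26}≡23, 3^{6}≡18, none ≡ 1, so ord_79(3) = 78 and 3 is a primitive root.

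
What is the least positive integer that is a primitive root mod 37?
g = 2. For each prime q|36: 2^{18}≡36, 2^{12}≡26, none ≡ 1, so ord_37(2) = 36 and 2 is a primitive root.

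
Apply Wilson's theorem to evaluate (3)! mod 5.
(4)! = (3)! × (4) ≡ -1 (mod 5). So (3)! ≡ -1 × (4)^(-1) ≡ (-1)×(-1) = 1 (mod 5)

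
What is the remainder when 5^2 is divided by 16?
5^{2} = 25 ≡ 9 (mod 16)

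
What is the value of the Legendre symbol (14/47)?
(14/47) = 14^{23} mod 47 = 1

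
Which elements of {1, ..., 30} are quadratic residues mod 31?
Quadratic residues modulo 31: {1, 2, 4, 5, 7, 8, 9, 10, 14, 16, 18, 19, 20, 25, 28}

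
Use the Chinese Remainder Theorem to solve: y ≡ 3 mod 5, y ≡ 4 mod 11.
M = 5 × 11 = 55. M₁ = 11, y₁ ≡ 1 mod 5. M₂ = 5, y₂ ≡ 9 mod 11. y = 3×11×1 + 4×5×9 ≡ 48 mod 55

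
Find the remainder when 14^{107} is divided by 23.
By Fermat: 14^{22} ≡ 1 mod 23. 107 = 4×22 + 19. So 14^{107} ≡ 14^{19} ≡ 10 mod 23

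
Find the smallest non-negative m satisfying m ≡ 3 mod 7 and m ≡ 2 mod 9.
M = 7 × 9 = 63. M₁ = 9, y₁ ≡ 4 mod 7. M₂ = 7, y₂ ≡ 4 mod 9. m = 3×9×4 + 2×7×4 ≡ 38 mod 63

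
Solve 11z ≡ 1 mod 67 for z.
Since 67 is prime, by Fermat 11^(-1) ≡ 11^{65} ≡ 61 mod 67. Verify: 11 × 61 = 671 ≡ 1 mod 67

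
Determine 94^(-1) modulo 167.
Since 167 is prime, by Fermat 94^(-1) ≡ 94^{165} ≡ 16 mod 167. Verify: 94 × 16 = 1504 ≡ 1 mod 167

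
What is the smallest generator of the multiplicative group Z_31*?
g = 3. For each prime q|30: 3^{15}≡30, 3^{10}≡25, 3^{6}≡16, none ≡ 1, so ord_31(3) = 30 and 3 is a primitive root.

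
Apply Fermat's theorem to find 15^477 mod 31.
By Fermat: 15^{30} ≡ 1 mod 31. 477 ≡ 27 mod 30. So 15^{477} ≡ 15^{27} ≡ 23 mod 31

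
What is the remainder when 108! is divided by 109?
By Wilson's theorem, (108)! ≡ -1 ≡ 108 mod 109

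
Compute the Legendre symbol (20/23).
(20/23) = 20^{11} mod 23 = -1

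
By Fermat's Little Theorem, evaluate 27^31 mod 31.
By Fermat: 27^{30} ≡ 1 (mod 31). So 27^{31} = 27^{30} · 27^{1} ≡ 27^{1} ≡ 27 (mod 31)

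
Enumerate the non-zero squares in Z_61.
Quadratic residues modulo 61: {1, 3, 4, 5, 9, 12, 13, 14, 15, 16, 19, 20, 22, 25, 27, 34, 36, 39, 41, 42, 45, 46, 47, 48, 49, 52, 56, 57, 58, 60}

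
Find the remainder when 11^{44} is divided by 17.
By Fermat: 11^{16} ≡ 1 (mod 17). 44 = 2×16 + 12. So 11^{44} ≡ 11^{12} ≡ 13 (mod 17)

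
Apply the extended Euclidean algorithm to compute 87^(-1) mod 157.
Extended GCD: 87(74) + 157(-41) = 1. So 87^(-1) ≡ 74 mod 157. Verify: 87 × 74 = 6438 ≡ 1 mod 157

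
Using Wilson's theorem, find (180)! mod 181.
By Wilson's theorem, (180)! ≡ -1 ≡ 180 (mod 181)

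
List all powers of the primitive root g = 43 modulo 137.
43^1, 43^2, ..., 43^{136} mod 137: [43, 68, 47, 103, 45, 17, 46, 60, 114, 107, 80, 15, 97, 61, 20, 38, 127, 118, 5, 78, 66, 98, 104, 88, 85, 93, 26, 22, 124, 126, 75, 74, 31, 100, 53, 87, 42, 25, 116, 56, 79, 109, 29, 14, 54, 130, 110, 72, 82, 101, 96, 18, 89, 128, 24, 73, 125, 32, 6, 121, 134, 8, 70, 133, 102, 2, 86, 136, 94, 69, 90, 34, 92, 120, 91, 77, 23, 30, 57, 122, 40, 76, 117, 99, 10, 19, 132, 59, 71, 39, 33, 49, 52, 44, 111, 115, 13, 11, 62, 63, 106, 37, 84, 50, 95, 112, 21, 81, 58, 28, 108, 123, 83, 7, 27, 65, 55, 36, 41, 119, 48, 9, 113, 64, 12, 105, 131, 16, 3, 129, 67, 4, 35, 135, 51, 1]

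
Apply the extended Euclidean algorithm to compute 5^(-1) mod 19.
Extended GCD: 5(4) + 19(-1) = 1. So 5^(-1) ≡ 4 (mod 19). Verify: 5 × 4 = 20 ≡ 1 (mod 19)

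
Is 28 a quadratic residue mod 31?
By Euler's criterion: 28^{15} ≡ 1 mod 31. Since this equals 1, 28 is a QR.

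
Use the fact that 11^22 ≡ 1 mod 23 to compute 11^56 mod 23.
By Fermat: 11^{22} ≡ 1 mod 23. 56 = 2×22 + 12. So 11^{56} ≡ 11^{12} ≡ 12 mod 23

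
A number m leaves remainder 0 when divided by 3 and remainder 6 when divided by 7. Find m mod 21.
M = 3 × 7 = 21. M₁ = 7, y₁ ≡ 1 mod 3. M₂ = 3, y₂ ≡ 5 mod 7. m = 0×7×1 + 6×3×5 ≡ 6 mod 21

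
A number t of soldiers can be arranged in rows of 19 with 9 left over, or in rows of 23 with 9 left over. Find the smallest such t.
M = 19 × 23 = 437. M₁ = 23, y₁ ≡ 5 mod 19. M₂ = 19, y₂ ≡ 17 mod 23. t = 9×23×5 + 9×19×17 ≡ 9 mod 437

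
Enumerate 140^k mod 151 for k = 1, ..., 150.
140^1, 140^2, ..., 140^{150} mod 151: [140, 121, 28, 145, 66, 29, 134, 36, 57, 128, 102, 86, 111, 138, 143, 88, 89, 78, 48, 76, 70, 136, 14, 148, 33, 90, 67, 18, 104, 64, 51, 43, 131, 69, 147, 44, 120, 39, 24, 38, 35, 68, 7, 74, 92, 45, 109, 9, 52, 32, 101, 97, 141, 110, 149, 22, 60, 95, 12, 19, 93, 34, 79, 37, 46, 98, 130, 80, 26, 16, 126, 124, 146, 55, 150, 11, 30, 123, 6, 85, 122, 17, 115, 94, 23, 49, 65, 40, 13, 8, 63, 62, 73, 103, 75, 81, 15, 137, 3, 118, 61, 84, 133, 47, 87, 100, 108, 20, 82, 4, 107, 31, 112, 127, 113, 116, 83, 144, 77, 59, 106, 42, 142, 99, 119, 50, 54, 10, 41, 2, 129, 91, 56, 139, 132, 58, 117, 72, 114, 105, 53, 21, 71, 125, 135, 25, 27, 5, 96, 1]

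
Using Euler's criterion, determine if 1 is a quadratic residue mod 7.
By Euler's criterion: 1^{3} ≡ 1 (mod 7). Since this equals 1, 1 is a QR.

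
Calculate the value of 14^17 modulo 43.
By repeated squaring mod 43: 14^{1}≡14, 14^{2}≡24, 14^{4}≡17, 14^{8}≡31, 14^{16}≡15. Then 14^{17} = 14^{16+1} ≡ 15 × 14 ≡ 38 mod 43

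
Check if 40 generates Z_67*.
40^{11} ≡ 1 mod 67 and 11 < 66, so ord_67(40) = 11 ≠ 66 and 40 is not a primitive root.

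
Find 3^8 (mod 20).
By repeated squaring (mod 20): 3^{1}≡3, 3^{2}≡9, 3^{4}≡1, 3^{8}≡1. So 3^{8} ≡ 1 (mod 20)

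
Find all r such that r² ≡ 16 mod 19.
The square roots of 16 mod 19 are 4 and 15. Verify: 4² = 16 ≡ 16 mod 19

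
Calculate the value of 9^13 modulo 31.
By repeated squaring mod 31: 9^{1}≡9, 9^{2}≡19, 9^{4}≡20, 9^{8}≡28. Then 9^{13} = 9^{8+4+1} ≡ 28 × 20 × 9 ≡ 18 mod 31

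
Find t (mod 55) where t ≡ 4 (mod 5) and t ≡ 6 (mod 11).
M = 5 × 11 = 55. M₁ = 11, y₁ ≡ 1 (mod 5). M₂ = 5, y₂ ≡ 9 (mod 11). t = 4×11×1 + 6×5×9 ≡ 39 (mod 55)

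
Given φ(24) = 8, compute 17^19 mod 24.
By Euler: 17^{8} ≡ 1 (mod 24) since gcd(17, 24) = 1. 19 = 2×8 + 3. So 17^{19} ≡ 17^{3} ≡ 17 (mod 24)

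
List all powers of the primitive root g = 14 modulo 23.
14^1, 14^2, ..., 14^{22} mod 23: [14, 12, 7, 6, 15, 3, 19, 13, 21, 18, 22, 9, 11, 16, 17, 8, 20, 4, 10, 2, 5, 1]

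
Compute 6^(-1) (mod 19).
Since 19 is prime, by Fermat 6^(-1) ≡ 6^{17} ≡ 16 (mod 19). Verify: 6 × 16 = 96 ≡ 1 (mod 19)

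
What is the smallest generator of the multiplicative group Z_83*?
g = 2. For each prime q|82: 2^{41}≡82, 2^{2}≡4, none ≡ 1, so ord_83(2) = 82 and 2 is a primitive root.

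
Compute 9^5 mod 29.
By repeated squaring (mod 29): 9^{1}≡9, 9^{2}≡23, 9^{4}≡7. Then 9^{5} = 9^{4+1} ≡ 7 × 9 ≡ 5 (mod 29)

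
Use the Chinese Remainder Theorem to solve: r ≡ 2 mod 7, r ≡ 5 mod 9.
M = 7 × 9 = 63. M₁ = 9, y₁ ≡ 4 mod 7. M₂ = 7, y₂ ≡ 4 mod 9. r = 2×9×4 + 5×7×4 ≡ 23 mod 63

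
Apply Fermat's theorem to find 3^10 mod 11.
By Fermat's Little Theorem, 3^{10} ≡ 1 mod 11 since 11 is prime and gcd(3, 11) = 1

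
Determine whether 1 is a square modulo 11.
By Euler's criterion: 1^{5} ≡ 1 mod 11. Since this equals 1, 1 is a QR.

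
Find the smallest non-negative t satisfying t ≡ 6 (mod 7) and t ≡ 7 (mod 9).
M = 7 × 9 = 63. M₁ = 9, y₁ ≡ 4 (mod 7). M₂ = 7, y₂ ≡ 4 (mod 9). t = 6×9×4 + 7×7×4 ≡ 34 (mod 63)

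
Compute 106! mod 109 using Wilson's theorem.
(108)! = (106)! × (107) × (108) ≡ -1 mod 109. So (106)! ≡ -1 × [(108)(107)]^(-1) ≡ 54 mod 109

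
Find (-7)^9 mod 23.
By repeated squaring mod 23: (-7)^{1}≡16, (-7)^{2}≡3, (-7)^{4}≡9, (-7)^{8}≡12. Then (-7)^{9} = (-7)^{8+1} ≡ 12 × 16 ≡ 8 mod 23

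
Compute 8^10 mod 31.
By repeated squaring mod 31: 8^{1}≡8, 8^{2}≡2, 8^{4}≡4, 8^{8}≡16. Then 8^{10} = 8^{8+2} ≡ 16 × 2 ≡ 1 mod 31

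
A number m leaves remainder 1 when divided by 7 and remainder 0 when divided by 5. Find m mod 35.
M = 7 × 5 = 35. M₁ = 5, y₁ ≡ 3 mod 7. M₂ = 7, y₂ ≡ 3 mod 5. m = 1×5×3 + 0×7×3 ≡ 15 mod 35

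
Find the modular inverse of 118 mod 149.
Since 149 is prime, by Fermat 118^(-1) ≡ 118^{147} ≡ 24 mod 149. Verify: 118 × 24 = 2832 ≡ 1 mod 149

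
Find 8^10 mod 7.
Using Fermat: 8^{6} ≡ 1 mod 7. 10 ≡ 4 mod 6. So 8^{10} ≡ 8^{4} ≡ 1 mod 7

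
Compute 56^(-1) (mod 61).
Since 61 is prime, by Fermat 56^(-1) ≡ 56^{59} ≡ 12 (mod 61). Verify: 56 × 12 = 672 ≡ 1 (mod 61)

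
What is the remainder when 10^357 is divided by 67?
Using Fermat: 10^{66} ≡ 1 (mod 67). 357 ≡ 27 (mod 66). So 10^{357} ≡ 10^{27} ≡ 59 (mod 67)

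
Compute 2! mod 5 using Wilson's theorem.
(4)! = (2)! × (3) × (4) ≡ -1 mod 5. So (2)! ≡ -1 × [(4)(3)]^(-1) ≡ 2 mod 5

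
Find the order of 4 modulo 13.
Powers of 4 mod 13: 4^1≡4, 4^2≡3, 4^3≡12, 4^4≡9, 4^5≡10, 4^6≡1. Order = 6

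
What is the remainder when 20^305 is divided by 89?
Using Fermat: 20^{88} ≡ 1 (mod 89). 305 ≡ 41 (mod 88). So 20^{305} ≡ 20^{41} ≡ 80 (mod 89)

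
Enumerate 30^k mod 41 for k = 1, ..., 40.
30^1, 30^2, ..., 30^{40} mod 41: [30, 39, 22, 4, 38, 33, 6, 16, 29, 9, 24, 23, 34, 36, 14, 10, 13, 21, 15, 40, 11, 2, 19, 37, 3, 8, 35, 25, 12, 32, 17, 18, 7, 5, 27, 31, 28, 20, 26, 1]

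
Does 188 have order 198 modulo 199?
188^{11} ≡ 1 (mod 199) and 11 < 198, so ord_199(188) = 11 ≠ 198 and 188 is not a primitive root.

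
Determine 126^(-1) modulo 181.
Since 181 is prime, by Fermat 126^(-1) ≡ 126^{179} ≡ 102 (mod 181). Verify: 126 × 102 = 12852 ≡ 1 (mod 181)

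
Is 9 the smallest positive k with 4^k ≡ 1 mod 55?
Powers of 4 mod 55: 4^1≡4, 4^2≡16, 4^3≡9, 4^4≡36, 4^5≡34, 4^6≡26, 4^7≡49, 4^8≡31, 4^9≡14, 4^10≡1. 4^9≡14≢1, so ord ≠ 9. No, the actual order is 10.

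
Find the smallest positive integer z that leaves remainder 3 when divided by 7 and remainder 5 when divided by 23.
M = 7 × 23 = 161. M₁ = 23, y₁ ≡ 4 (mod 7). M₂ = 7, y₂ ≡ 10 (mod 23). z = 3×23×4 + 5×7×10 ≡ 143 (mod 161)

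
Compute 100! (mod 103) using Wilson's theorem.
(102)! = (100)! × (101) × (102) ≡ -1 (mod 103). So (100)! ≡ -1 × [(102)(101)]^(-1) ≡ 51 (mod 103)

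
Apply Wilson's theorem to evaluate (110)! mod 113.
(112)! = (110)! × (111) × (112) ≡ -1 mod 113. So (110)! ≡ -1 × [(112)(111)]^(-1) ≡ 56 mod 113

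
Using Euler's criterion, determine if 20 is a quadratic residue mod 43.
By Euler's criterion: 20^{21} ≡ 42 (mod 43). Since this equals -1 (≡ 42), 20 is not a QR.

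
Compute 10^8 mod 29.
By repeated squaring (mod 29): 10^{1}≡10, 10^{2}≡13, 10^{4}≡24, 10^{8}≡25. So 10^{8} ≡ 25 (mod 29)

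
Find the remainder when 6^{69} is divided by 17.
By Fermat: 6^{16} ≡ 1 mod 17. 69 = 4×16 + 5. So 6^{69} ≡ 6^{5} ≡ 7 mod 17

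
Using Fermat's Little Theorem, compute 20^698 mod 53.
By Fermat: 20^{52} ≡ 1 (mod 53). 698 ≡ 22 (mod 52). So 20^{698} ≡ 20^{22} ≡ 38 (mod 53)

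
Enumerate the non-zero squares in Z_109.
Quadratic residues modulo 109: {1, 3, 4, 5, 7, 9, 12, 15, 16, 20, 21, 22, 25, 26, 27, 28, 29, 31, 34, 35, 36, 38, 43, 45, 46, 48, 49, 60, 61, 63, 64, 66, 71, 73, 74, 75, 78, 80, 81, 82, 83, 84, 87, 88, 89, 93, 94, 97, 100, 102, 104, 105, 106, 108}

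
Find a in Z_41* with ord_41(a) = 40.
6 has order 40 mod 41 since 6^{40} ≡ 1 mod 41 and no smaller power works.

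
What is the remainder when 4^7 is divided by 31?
By repeated squaring mod 31: 4^{1}≡4, 4^{2}≡16, 4^{4}≡8. Then 4^{7} = 4^{4+2+1} ≡ 8 × 16 × 4 ≡ 16 mod 31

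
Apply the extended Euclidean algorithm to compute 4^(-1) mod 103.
Extended GCD: 4(26) + 103(-1) = 1. So 4^(-1) ≡ 26 mod 103. Verify: 4 × 26 = 104 ≡ 1 mod 103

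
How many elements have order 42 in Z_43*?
Number of primitive roots mod 43 = φ(p-1) = φ(42) = 12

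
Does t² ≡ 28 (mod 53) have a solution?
By Euler's criterion: 28^{26} ≡ 1 (mod 53). Since this equals 1, 28 is a QR.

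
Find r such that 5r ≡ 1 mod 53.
Since 53 is prime, by Fermat 5^(-1) ≡ 5^{51} ≡ 32 mod 53. Verify: 5 × 32 = 160 ≡ 1 mod 53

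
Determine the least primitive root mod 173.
g = 2. For each prime q|172: 2^{86}≡172, 2^{4}≡16, none ≡ 1, so ord_173(2) = 172 and 2 is a primitive root.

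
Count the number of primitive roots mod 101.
There are φ(101-1) = φ(100) = 40 primitive roots modulo 101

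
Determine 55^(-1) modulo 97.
Since 97 is prime, by Fermat 55^(-1) ≡ 55^{95} ≡ 30 (mod 97). Verify: 55 × 30 = 1650 ≡ 1 (mod 97)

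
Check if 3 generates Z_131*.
3^{65} ≡ 1 (mod 131) and 65 < 130, so ord_131(3) = 65 ≠ 130 and 3 is not a primitive root.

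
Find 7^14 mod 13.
Using Fermat: 7^{12} ≡ 1 mod 13. 14 ≡ 2 mod 12. So 7^{14} ≡ 7^{2} ≡ 10 mod 13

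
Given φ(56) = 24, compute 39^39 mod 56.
By Euler: 39^{24} ≡ 1 mod 56 since gcd(39, 56) = 1. 39 = 1×24 + 15. So 39^{39} ≡ 39^{15} ≡ 15 mod 56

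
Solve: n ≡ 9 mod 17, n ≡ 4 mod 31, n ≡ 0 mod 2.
M = 17 × 31 × 2 = 1054. M₁ = 62, y₁ ≡ 14 mod 17. M₂ = 34, y₂ ≡ 21 mod 31. M₃ = 527, y₃ ≡ 1 mod 2. n = 9×62×14 + 4×34×21 + 0×527×1 ≡ 128 mod 1054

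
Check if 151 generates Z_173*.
151^{86} ≡ 1 mod 173 and 86 < 172, so ord_173(151) = 86 ≠ 172 and 151 is not a primitive root.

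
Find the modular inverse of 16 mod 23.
Since 23 is prime, by Fermat 16^(-1) ≡ 16^{21} ≡ 13 mod 23. Verify: 16 × 13 = 208 ≡ 1 mod 23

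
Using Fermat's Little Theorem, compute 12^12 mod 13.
By Fermat's Little Theorem, 12^{12} ≡ 1 (mod 13) since 13 is prime and gcd(12, 13) = 1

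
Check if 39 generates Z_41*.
39^{20} ≡ 1 (mod 41) and 20 < 40, so ord_41(39) = 20 ≠ 40 and 39 is not a primitive root.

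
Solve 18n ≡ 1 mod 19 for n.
Since 19 is prime, by Fermat 18^(-1) ≡ 18^{17} ≡ 18 mod 19. Verify: 18 × 18 = 324 ≡ 1 mod 19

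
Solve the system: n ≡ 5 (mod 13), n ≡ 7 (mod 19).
M = 13 × 19 = 247. M₁ = 19, y₁ ≡ 11 (mod 13). M₂ = 13, y₂ ≡ 3 (mod 19). n = 5×19×11 + 7×13×3 ≡ 83 (mod 247)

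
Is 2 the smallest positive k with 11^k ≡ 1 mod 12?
Powers of 11 mod 12: 11^1≡11, 11^2≡1. First k with 11^k≡1 is k=2. Yes, ord_12(11) = 2.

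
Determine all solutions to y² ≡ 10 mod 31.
The square roots of 10 mod 31 are 14 and 17. Verify: 14² = 196 ≡ 10 mod 31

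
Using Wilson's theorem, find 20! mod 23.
(22)! = (20)! × (21) × (22) ≡ -1 mod 23. So (20)! ≡ -1 × [(22)(21)]^(-1) ≡ 11 mod 23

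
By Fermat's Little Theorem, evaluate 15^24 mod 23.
By Fermat: 15^{22} ≡ 1 (mod 23). So 15^{24} = 15^{22} · 15^{2} ≡ 15^{2} ≡ 18 (mod 23)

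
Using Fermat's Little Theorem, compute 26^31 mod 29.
By Fermat: 26^{28} ≡ 1 mod 29. So 26^{31} = 26^{28} · 26^{3} ≡ 26^{3} ≡ 2 mod 29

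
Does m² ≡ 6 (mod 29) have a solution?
By Euler's criterion: 6^{14} ≡ 1 (mod 29). Since this equals 1, 6 is a QR.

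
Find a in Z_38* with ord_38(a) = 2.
37 has order 2 mod 38 since 37^{2} ≡ 1 mod 38 and no smaller power works.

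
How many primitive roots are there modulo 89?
A prime p has φ(p-1) primitive roots; here φ(88) = 40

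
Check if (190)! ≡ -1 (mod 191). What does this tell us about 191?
(190)! mod 191 = 190. Since this equals -1 (mod 191), Wilson confirms 191 is prime.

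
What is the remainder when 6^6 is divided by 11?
By repeated squaring mod 11: 6^{1}≡6, 6^{2}≡3, 6^{4}≡9. Then 6^{6} = 6^{4+2} ≡ 9 × 3 ≡ 5 mod 11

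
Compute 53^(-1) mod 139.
Since 139 is prime, by Fermat 53^(-1) ≡ 53^{137} ≡ 21 mod 139. Verify: 53 × 21 = 1113 ≡ 1 mod 139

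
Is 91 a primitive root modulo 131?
91^{65} ≡ 1 mod 131 and 65 < 130, so ord_131(91) = 65 ≠ 130 and 91 is not a primitive root.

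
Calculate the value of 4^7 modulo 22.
By repeated squaring (mod 22): 4^{1}≡4, 4^{2}≡16, 4^{4}≡14. Then 4^{7} = 4^{4+2+1} ≡ 14 × 16 × 4 ≡ 16 (mod 22)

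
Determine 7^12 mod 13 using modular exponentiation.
Using Fermat: 7^{12} ≡ 1 (mod 13). 12 ≡ 0 (mod 12). So 7^{12} ≡ 7^{0} ≡ 1 (mod 13)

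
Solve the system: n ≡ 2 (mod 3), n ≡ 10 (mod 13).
M = 3 × 13 = 39. M₁ = 13, y₁ ≡ 1 (mod 3). M₂ = 3, y₂ ≡ 9 (mod 13). n = 2×13×1 + 10×3×9 ≡ 23 (mod 39)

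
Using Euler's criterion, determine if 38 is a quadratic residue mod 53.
By Euler's criterion: 38^{26} ≡ 1 mod 53. Since this equals 1, 38 is a QR.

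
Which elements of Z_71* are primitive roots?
There are φ(70) = 24 primitive roots mod 71: {7, 11, 13, 21, 22, 28, 31, 33, 35, 42, 44, 47, 52, 53, 55, 56, 59, 61, 62, 63, 65, 67, 68, 69}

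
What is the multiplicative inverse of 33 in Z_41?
Since 41 is prime, by Fermat 33^(-1) ≡ 33^{39} ≡ 5 mod 41. Verify: 33 × 5 = 165 ≡ 1 mod 41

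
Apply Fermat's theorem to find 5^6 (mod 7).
By Fermat's Little Theorem, 5^{6} ≡ 1 (mod 7) since 7 is prime and gcd(5, 7) = 1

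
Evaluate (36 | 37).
(36/37) = 36^{18} mod 37 = 1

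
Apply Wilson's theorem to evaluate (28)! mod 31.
(30)! = (28)! × (29) × (30) ≡ -1 (mod 31). So (28)! ≡ -1 × [(30)(29)]^(-1) ≡ 15 (mod 31)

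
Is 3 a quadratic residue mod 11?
By Euler's criterion: 3^{5} ≡ 1 mod 11. Since this equals 1, 3 is a QR.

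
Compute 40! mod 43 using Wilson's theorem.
(42)! = (40)! × (41) × (42) ≡ -1 mod 43. So (40)! ≡ -1 × [(42)(41)]^(-1) ≡ 21 mod 43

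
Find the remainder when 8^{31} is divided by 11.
By Fermat: 8^{10} ≡ 1 (mod 11). 31 = 3×10 + 1. So 8^{31} ≡ 8^{1} ≡ 8 (mod 11)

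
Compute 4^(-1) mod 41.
Since 41 is prime, by Fermat 4^(-1) ≡ 4^{39} ≡ 31 mod 41. Verify: 4 × 31 = 124 ≡ 1 mod 41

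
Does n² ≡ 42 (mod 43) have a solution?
By Euler's criterion: 42^{21} ≡ 42 (mod 43). Since this equals -1 (≡ 42), 42 is not a QR.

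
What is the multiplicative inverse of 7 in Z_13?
Since 13 is prime, by Fermat 7^(-1) ≡ 7^{11} ≡ 2 mod 13. Verify: 7 × 2 = 14 ≡ 1 mod 13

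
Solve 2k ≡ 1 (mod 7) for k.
Since 7 is prime, by Fermat 2^(-1) ≡ 2^{5} ≡ 4 (mod 7). Verify: 2 × 4 = 8 ≡ 1 (mod 7)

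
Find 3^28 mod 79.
By repeated squaring mod 79: 3^{1}≡3, 3^{2}≡9, 3^{4}≡2, 3^{8}≡4, 3^{16}≡16. Then 3^{28} = 3^{16+8+4} ≡ 16 × 4 × 2 ≡ 49 mod 79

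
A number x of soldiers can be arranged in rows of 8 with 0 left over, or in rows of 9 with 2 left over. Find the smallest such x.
M = 8 × 9 = 72. M₁ = 9, y₁ ≡ 1 (mod 8). M₂ = 8, y₂ ≡ 8 (mod 9). x = 0×9×1 + 2×8×8 ≡ 56 (mod 72)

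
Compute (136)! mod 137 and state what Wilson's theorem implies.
(136)! mod 137 = 136. Since this equals -1 (mod 137), Wilson confirms 137 is prime.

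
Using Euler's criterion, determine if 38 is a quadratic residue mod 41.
By Euler's criterion: 38^{20} ≡ 40 (mod 41). Since this equals -1 (≡ 40), 38 is not a QR.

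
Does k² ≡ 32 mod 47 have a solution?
By Euler's criterion: 32^{23} ≡ 1 mod 47. Since this equals 1, 32 is a QR.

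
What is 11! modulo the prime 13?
(12)! = (11)! × (12) ≡ -1 mod 13. So (11)! ≡ -1 × (12)^(-1) ≡ (-1)×(-1) = 1 mod 13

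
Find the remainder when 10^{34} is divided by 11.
By Fermat: 10^{10} ≡ 1 mod 11. 34 = 3×10 + 4. So 10^{34} ≡ 10^{4} ≡ 1 mod 11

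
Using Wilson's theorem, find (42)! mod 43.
By Wilson's theorem, (42)! ≡ -1 ≡ 42 (mod 43)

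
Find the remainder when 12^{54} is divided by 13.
By Fermat: 12^{12} ≡ 1 mod 13. 54 = 4×12 + 6. So 12^{54} ≡ 12^{6} ≡ 1 mod 13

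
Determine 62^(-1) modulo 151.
Since 151 is prime, by Fermat 62^(-1) ≡ 62^{149} ≡ 95 (mod 151). Verify: 62 × 95 = 5890 ≡ 1 (mod 151)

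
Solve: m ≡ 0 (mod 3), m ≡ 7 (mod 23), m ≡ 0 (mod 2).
M = 3 × 23 × 2 = 138. M₁ = 46, y₁ ≡ 1 (mod 3). M₂ = 6, y₂ ≡ 4 (mod 23). M₃ = 69, y₃ ≡ 1 (mod 2). m = 0×46×1 + 7×6×4 + 0×69×1 ≡ 30 (mod 138)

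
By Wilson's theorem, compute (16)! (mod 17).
By Wilson's theorem, (16)! ≡ -1 ≡ 16 (mod 17)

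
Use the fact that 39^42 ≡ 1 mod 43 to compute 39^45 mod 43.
By Fermat: 39^{42} ≡ 1 mod 43. So 39^{45} = 39^{42} · 39^{3} ≡ 39^{3} ≡ 22 mod 43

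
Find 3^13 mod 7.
Using Fermat: 3^{6} ≡ 1 mod 7. 13 ≡ 1 mod 6. So 3^{13} ≡ 3^{1} ≡ 3 mod 7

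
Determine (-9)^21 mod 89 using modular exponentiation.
By repeated squaring (mod 89): (-9)^{1}≡80, (-9)^{2}≡81, (-9)^{4}≡64, (-9)^{8}≡2, (-9)^{16}≡4. Then (-9)^{21} = (-9)^{16+4+1} ≡ 4 × 64 × 80 ≡ 10 (mod 89)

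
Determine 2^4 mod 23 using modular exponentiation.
2^{4} = 16 ≡ 16 (mod 23)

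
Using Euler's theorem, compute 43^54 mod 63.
By Euler: 43^{36} ≡ 1 mod 63 since gcd(43, 63) = 1. 54 = 1×36 + 18. So 43^{54} ≡ 43^{18} ≡ 1 mod 63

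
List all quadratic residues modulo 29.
QRs mod 29: {1, 4, 5, 6, 7, 9, 13, 16, 20, 22, 23, 24, 25, 28}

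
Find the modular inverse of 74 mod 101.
Since 101 is prime, by Fermat 74^(-1) ≡ 74^{99} ≡ 86 (mod 101). Verify: 74 × 86 = 6364 ≡ 1 (mod 101)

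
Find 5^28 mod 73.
By repeated squaring mod 73: 5^{1}≡5, 5^{2}≡25, 5^{4}≡41, 5^{8}≡2, 5^{16}≡4. Then 5^{28} = 5^{16+8+4} ≡ 4 × 2 × 41 ≡ 36 mod 73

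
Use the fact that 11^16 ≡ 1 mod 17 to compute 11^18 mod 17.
By Fermat: 11^{16} ≡ 1 mod 17. So 11^{18} = 11^{16} · 11^{2} ≡ 11^{2} ≡ 2 mod 17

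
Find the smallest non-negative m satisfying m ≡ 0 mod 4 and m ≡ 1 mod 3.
M = 4 × 3 = 12. M₁ = 3, y₁ ≡ 3 mod 4. M₂ = 4, y₂ ≡ 1 mod 3. m = 0×3×3 + 1×4×1 ≡ 4 mod 12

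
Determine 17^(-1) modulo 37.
Since 37 is prime, by Fermat 17^(-1) ≡ 17^{35} ≡ 24 mod 37. Verify: 17 × 24 = 408 ≡ 1 mod 37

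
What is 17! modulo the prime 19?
(18)! = (17)! × (18) ≡ -1 (mod 19). So (17)! ≡ -1 × (18)^(-1) ≡ (-1)×(-1) = 1 (mod 19)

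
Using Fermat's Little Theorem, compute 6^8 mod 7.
By Fermat: 6^{6} ≡ 1 mod 7. So 6^{8} = 6^{6} · 6^{2} ≡ 6^{2} ≡ 1 mod 7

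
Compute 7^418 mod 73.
Using Fermat: 7^{72} ≡ 1 (mod 73). 418 ≡ 58 (mod 72). So 7^{418} ≡ 7^{58} ≡ 70 (mod 73)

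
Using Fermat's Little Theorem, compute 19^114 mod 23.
By Fermat: 19^{22} ≡ 1 mod 23. 114 = 5×22 + 4. So 19^{114} ≡ 19^{4} ≡ 3 mod 23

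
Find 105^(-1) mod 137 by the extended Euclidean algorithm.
Extended GCD: 105(-30) + 137(23) = 1. So 105^(-1) ≡ -30 ≡ 107 mod 137. Verify: 105 × 107 = 11235 ≡ 1 mod 137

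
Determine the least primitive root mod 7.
g = 3. Powers: [3, 2, 6, 4, 5, 1] generates all 6 non-zero residues.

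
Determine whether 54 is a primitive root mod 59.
ord_59(54) divides 58. For each prime q|58: 54^{29}≡58, 54^{2}≡25, none ≡ 1. So 54 has order 58 and is a primitive root mod 59.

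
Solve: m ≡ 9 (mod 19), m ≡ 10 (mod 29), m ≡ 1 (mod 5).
M = 19 × 29 × 5 = 2755. M₁ = 145, y₁ ≡ 8 (mod 19). M₂ = 95, y₂ ≡ 11 (mod 29). M₃ = 551, y₃ ≡ 1 (mod 5). m = 9×145×8 + 10×95×11 + 1×551×1 ≡ 2156 (mod 2755)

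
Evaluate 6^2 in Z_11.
6^{2} = 36 ≡ 3 mod 11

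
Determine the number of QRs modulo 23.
For prime 23, there are (p-1)/2 = (23-1)/2 = 11 quadratic residues (excluding 0).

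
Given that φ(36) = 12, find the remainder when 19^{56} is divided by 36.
By Euler: 19^{12} ≡ 1 (mod 36) since gcd(19, 36) = 1. 56 = 4×12 + 8. So 19^{56} ≡ 19^{8} ≡ 1 (mod 36)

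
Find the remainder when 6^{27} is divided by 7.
By Fermat: 6^{6} ≡ 1 mod 7. 27 = 4×6 + 3. So 6^{27} ≡ 6^{3} ≡ 6 mod 7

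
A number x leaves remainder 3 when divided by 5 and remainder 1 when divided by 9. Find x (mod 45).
M = 5 × 9 = 45. M₁ = 9, y₁ ≡ 4 (mod 5). M₂ = 5, y₂ ≡ 2 (mod 9). x = 3×9×4 + 1×5×2 ≡ 28 (mod 45)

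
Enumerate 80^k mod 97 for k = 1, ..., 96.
80^1, 80^2, ..., 80^{96} mod 97: [80, 95, 34, 4, 29, 89, 39, 16, 19, 65, 59, 64, 76, 66, 42, 62, 13, 70, 71, 54, 52, 86, 90, 22, 14, 53, 69, 88, 56, 18, 82, 61, 30, 72, 37, 50, 23, 94, 51, 6, 92, 85, 10, 24, 77, 49, 40, 96, 17, 2, 63, 93, 68, 8, 58, 81, 78, 32, 38, 33, 21, 31, 55, 35, 84, 27, 26, 43, 45, 11, 7, 75, 83, 44, 28, 9, 41, 79, 15, 36, 67, 25, 60, 47, 74, 3, 46, 91, 5, 12, 87, 73, 20, 48, 57, 1]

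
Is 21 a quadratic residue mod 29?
By Euler's criterion: 21^{14} ≡ 28 mod 29. Since this equals -1 (≡ 28), 21 is not a QR.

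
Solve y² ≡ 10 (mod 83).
The square roots of 10 mod 83 are 33 and 50. Verify: 33² = 1089 ≡ 10 (mod 83)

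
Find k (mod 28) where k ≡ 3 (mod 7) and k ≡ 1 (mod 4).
M = 7 × 4 = 28. M₁ = 4, y₁ ≡ 2 (mod 7). M₂ = 7, y₂ ≡ 3 (mod 4). k = 3×4×2 + 1×7×3 ≡ 17 (mod 28)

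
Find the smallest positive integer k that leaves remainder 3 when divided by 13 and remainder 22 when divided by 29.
M = 13 × 29 = 377. M₁ = 29, y₁ ≡ 9 (mod 13). M₂ = 13, y₂ ≡ 9 (mod 29). k = 3×29×9 + 22×13×9 ≡ 341 (mod 377)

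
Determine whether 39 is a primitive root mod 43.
39^{14} ≡ 1 (mod 43) and 14 < 42, so ord_43(39) = 14 ≠ 42 and 39 is not a primitive root.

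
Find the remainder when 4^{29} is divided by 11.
By Fermat: 4^{10} ≡ 1 (mod 11). 29 = 2×10 + 9. So 4^{29} ≡ 4^{9} ≡ 3 (mod 11)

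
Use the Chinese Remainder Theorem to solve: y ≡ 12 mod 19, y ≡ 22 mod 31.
M = 19 × 31 = 589. M₁ = 31, y₁ ≡ 8 mod 19. M₂ = 19, y₂ ≡ 18 mod 31. y = 12×31×8 + 22×19×18 ≡ 487 mod 589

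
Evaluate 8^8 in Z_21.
By repeated squaring mod 21: 8^{1}≡8, 8^{2}≡1, 8^{4}≡1, 8^{8}≡1. So 8^{8} ≡ 1 mod 21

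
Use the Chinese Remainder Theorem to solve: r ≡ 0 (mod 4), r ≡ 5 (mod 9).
M = 4 × 9 = 36. M₁ = 9, y₁ ≡ 1 (mod 4). M₂ = 4, y₂ ≡ 7 (mod 9). r = 0×9×1 + 5×4×7 ≡ 32 (mod 36)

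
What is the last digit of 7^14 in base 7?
By repeated squaring (mod 7): 7^{1}≡0, 7^{2}≡0, 7^{4}≡0, 7^{8}≡0. Then 7^{14} = 7^{8+4+2} ≡ 0 × 0 × 0 ≡ 0 (mod 7)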